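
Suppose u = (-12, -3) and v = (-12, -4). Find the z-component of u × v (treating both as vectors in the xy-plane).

12

(-12)·(-4) - (-3)·(-12) = 48 - 36 = 12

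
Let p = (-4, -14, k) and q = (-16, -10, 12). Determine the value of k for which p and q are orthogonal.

p · q = (-4)·(-16) + (-14)·(-10) + k·12 = 204 + 12k
Set equal to 0: 12k = -204, so k = -17.

-17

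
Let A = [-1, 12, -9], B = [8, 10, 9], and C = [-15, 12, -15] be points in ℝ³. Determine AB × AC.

AB = (9, -2, 18)
AC = (-14, 0, -6)
i: (-2)·(-6) - 18·0 = 12 - 0 = 12
j: 18·(-14) - 9·(-6) = -252 - (-54) = -198
k: 9·0 - (-2)·(-14) = 0 - 28 = -28
AB × AC = (12, -198, -28)

(12, -198, -28)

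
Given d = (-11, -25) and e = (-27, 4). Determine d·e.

d · e = (-11)·(-27) + (-25)·4 = 297 - 100 = 197

197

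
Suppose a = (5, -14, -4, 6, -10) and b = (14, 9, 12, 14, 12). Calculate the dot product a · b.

a · b = 5·14 + (-14)·9 + (-4)·12 + 6·14 + (-10)·12 = 70 - 126 - 48 + 84 - 120 = -140

-140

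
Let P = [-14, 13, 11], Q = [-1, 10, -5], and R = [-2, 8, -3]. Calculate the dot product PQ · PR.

395

PQ = Q − P = (13, -3, -16)
PR = R − P = (12, -5, -14)
PQ · PR = 13·12 + (-3)·(-5) + (-16)·(-14) = 156 + 15 + 224 = 395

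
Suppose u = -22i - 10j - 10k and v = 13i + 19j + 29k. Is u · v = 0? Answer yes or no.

no

u · v = (-22)·13 + (-10)·19 + (-10)·29 = -286 - 190 - 290 = -766
Nonzero, so the vectors are not orthogonal.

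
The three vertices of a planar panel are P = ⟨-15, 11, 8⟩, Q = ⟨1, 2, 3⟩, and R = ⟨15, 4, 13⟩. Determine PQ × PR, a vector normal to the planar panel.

(-80, -230, 158)

PQ = (16, -9, -5)
PR = (30, -7, 5)
i: (-9)·5 - (-5)·(-7) = -45 - 35 = -80
j: (-5)·30 - 16·5 = -150 - 80 = -230
k: 16·(-7) - (-9)·30 = -112 - (-270) = 158
PQ × PR = (-80, -230, 158)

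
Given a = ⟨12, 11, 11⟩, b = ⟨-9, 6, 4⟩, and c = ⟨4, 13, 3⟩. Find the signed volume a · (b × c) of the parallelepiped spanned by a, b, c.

b × c:
i: 6·3 - 4·13 = 18 - 52 = -34
j: 4·4 - (-9)·3 = 16 - (-27) = 43
k: (-9)·13 - 6·4 = -117 - 24 = -141
b × c = (-34, 43, -141)
a · (b × c) = 12·(-34) + 11·43 + 11·(-141) = -408 + 473 - 1551 = -1486

-1486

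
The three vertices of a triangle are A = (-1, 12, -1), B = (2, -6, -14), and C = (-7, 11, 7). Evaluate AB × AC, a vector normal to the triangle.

(-157, 54, -111)

AB = (3, -18, -13)
AC = (-6, -1, 8)
i: (-18)·8 - (-13)·(-1) = -144 - 13 = -157
j: (-13)·(-6) - 3·8 = 78 - 24 = 54
k: 3·(-1) - (-18)·(-6) = -3 - 108 = -111
AB × AC = (-157, 54, -111)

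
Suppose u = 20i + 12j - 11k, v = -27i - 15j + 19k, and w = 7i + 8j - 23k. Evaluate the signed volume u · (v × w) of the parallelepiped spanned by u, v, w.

-775

v × w:
i: (-15)·(-23) - 19·8 = 345 - 152 = 193
j: 19·7 - (-27)·(-23) = 133 - 621 = -488
k: (-27)·8 - (-15)·7 = -216 - (-105) = -111
v × w = (193, -488, -111)
u · (v × w) = 20·193 + 12·(-488) + (-11)·(-111) = 3860 - 5856 + 1221 = -775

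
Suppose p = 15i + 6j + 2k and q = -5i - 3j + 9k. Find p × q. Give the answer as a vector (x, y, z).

(60, -145, -15)

i: 6·9 - 2·(-3) = 54 - (-6) = 60
j: 2·(-5) - 15·9 = -10 - 135 = -145
k: 15·(-3) - 6·(-5) = -45 - (-30) = -15
p × q = (60, -145, -15)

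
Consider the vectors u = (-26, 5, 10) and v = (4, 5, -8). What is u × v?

i: 5·(-8) - 10·5 = -40 - 50 = -90
j: 10·4 - (-26)·(-8) = 40 - 208 = -168
k: (-26)·5 - 5·4 = -130 - 20 = -150
u × v = (-90, -168, -150)

(-90, -168, -150)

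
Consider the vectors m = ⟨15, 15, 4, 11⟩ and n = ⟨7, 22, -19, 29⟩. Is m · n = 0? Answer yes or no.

no

m · n = 15·7 + 15·22 + 4·(-19) + 11·29 = 105 + 330 - 76 + 319 = 678
Nonzero, so the vectors are not orthogonal.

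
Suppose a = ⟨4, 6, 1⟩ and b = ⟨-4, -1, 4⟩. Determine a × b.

i: 6·4 - 1·(-1) = 24 - (-1) = 25
j: 1·(-4) - 4·4 = -4 - 16 = -20
k: 4·(-1) - 6·(-4) = -4 - (-24) = 20
a × b = (25, -20, 20)

(25, -20, 20)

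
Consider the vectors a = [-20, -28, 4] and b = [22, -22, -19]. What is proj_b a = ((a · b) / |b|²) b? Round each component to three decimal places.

(1.655, -1.655, -1.430)

a · b = (-20)·22 + (-28)·(-22) + 4·(-19) = -440 + 616 - 76 = 100
|b|² = 484 + 484 + 361 = 1329
proj_b a = (100/1329) · (22, -22, -19) ≈ (1.655, -1.655, -1.430)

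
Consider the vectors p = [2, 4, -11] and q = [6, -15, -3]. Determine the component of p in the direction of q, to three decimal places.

p · q = 2·6 + 4·(-15) + (-11)·(-3) = 12 - 60 + 33 = -15
|q| = √(36 + 225 + 9) = √270 ≈ 16.4317
comp_q p = -15 / √270 ≈ -0.913

-0.913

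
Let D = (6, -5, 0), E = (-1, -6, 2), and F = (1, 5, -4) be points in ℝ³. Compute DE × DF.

(-16, -38, -75)

DE = (-7, -1, 2)
DF = (-5, 10, -4)
i: (-1)·(-4) - 2·10 = 4 - 20 = -16
j: 2·(-5) - (-7)·(-4) = -10 - 28 = -38
k: (-7)·10 - (-1)·(-5) = -70 - 5 = -75
DE × DF = (-16, -38, -75)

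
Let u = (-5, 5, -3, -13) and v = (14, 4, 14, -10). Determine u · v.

38

u · v = (-5)·14 + 5·4 + (-3)·14 + (-13)·(-10) = -70 + 20 - 42 + 130 = 38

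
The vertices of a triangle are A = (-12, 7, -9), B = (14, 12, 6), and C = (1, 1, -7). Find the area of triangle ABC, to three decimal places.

AB = (26, 5, 15),  AC = (13, -6, 2)
i: 5·2 - 15·(-6) = 10 - (-90) = 100
j: 15·13 - 26·2 = 195 - 52 = 143
k: 26·(-6) - 5·13 = -156 - 65 = -221
AB × AC = (100, 143, -221)
|AB × AC| = √79290 ≈ 281.5848
area = ½ · 281.5848 ≈ 140.792

140.792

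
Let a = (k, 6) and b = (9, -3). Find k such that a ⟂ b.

a · b = k·9 + 6·(-3) = -18 + 9k
Set equal to 0: 9k = 18, so k = 2.

2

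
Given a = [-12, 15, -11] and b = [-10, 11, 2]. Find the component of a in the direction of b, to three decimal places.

a · b = (-12)·(-10) + 15·11 + (-11)·2 = 120 + 165 - 22 = 263
|b| = √(100 + 121 + 4) = √225 ≈ 15.0000
comp_b a = 263 / √225 ≈ 17.533

17.533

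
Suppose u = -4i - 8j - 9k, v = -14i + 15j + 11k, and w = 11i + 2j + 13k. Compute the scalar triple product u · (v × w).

-1379

v × w:
i: 15·13 - 11·2 = 195 - 22 = 173
j: 11·11 - (-14)·13 = 121 - (-182) = 303
k: (-14)·2 - 15·11 = -28 - 165 = -193
v × w = (173, 303, -193)
u · (v × w) = (-4)·173 + (-8)·303 + (-9)·(-193) = -692 - 2424 + 1737 = -1379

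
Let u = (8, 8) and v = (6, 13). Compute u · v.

u · v = 8·6 + 8·13 = 48 + 104 = 152

152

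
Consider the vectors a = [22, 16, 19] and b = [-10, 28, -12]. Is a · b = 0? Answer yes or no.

a · b = 22·(-10) + 16·28 + 19·(-12) = -220 + 448 - 228 = 0
Zero, so the vectors are orthogonal.

yes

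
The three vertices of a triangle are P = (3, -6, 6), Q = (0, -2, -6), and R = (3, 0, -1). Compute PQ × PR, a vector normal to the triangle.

PQ = (-3, 4, -12)
PR = (0, 6, -7)
i: 4·(-7) - (-12)·6 = -28 - (-72) = 44
j: (-12)·0 - (-3)·(-7) = 0 - 21 = -21
k: (-3)·6 - 4·0 = -18 - 0 = -18
PQ × PR = (44, -21, -18)

(44, -21, -18)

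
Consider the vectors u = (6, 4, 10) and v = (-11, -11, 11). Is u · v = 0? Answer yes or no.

yes

u · v = 6·(-11) + 4·(-11) + 10·11 = -66 - 44 + 110 = 0
Zero, so the vectors are orthogonal.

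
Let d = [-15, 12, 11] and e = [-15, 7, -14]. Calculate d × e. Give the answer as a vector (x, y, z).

(-245, -375, 75)

i: 12·(-14) - 11·7 = -168 - 77 = -245
j: 11·(-15) - (-15)·(-14) = -165 - 210 = -375
k: (-15)·7 - 12·(-15) = -105 - (-180) = 75
d × e = (-245, -375, 75)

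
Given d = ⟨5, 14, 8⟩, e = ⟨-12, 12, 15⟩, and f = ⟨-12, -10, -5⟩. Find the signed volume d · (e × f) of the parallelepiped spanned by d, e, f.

e × f:
i: 12·(-5) - 15·(-10) = -60 - (-150) = 90
j: 15·(-12) - (-12)·(-5) = -180 - 60 = -240
k: (-12)·(-10) - 12·(-12) = 120 - (-144) = 264
e × f = (90, -240, 264)
d · (e × f) = 5·90 + 14·(-240) + 8·264 = 450 - 3360 + 2112 = -798

-798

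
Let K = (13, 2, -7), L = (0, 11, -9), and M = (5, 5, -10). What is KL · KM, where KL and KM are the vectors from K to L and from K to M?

137

KL = L − K = (-13, 9, -2)
KM = M − K = (-8, 3, -3)
KL · KM = (-13)·(-8) + 9·3 + (-2)·(-3) = 104 + 27 + 6 = 137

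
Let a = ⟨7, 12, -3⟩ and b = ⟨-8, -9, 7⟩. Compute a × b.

i: 12·7 - (-3)·(-9) = 84 - 27 = 57
j: (-3)·(-8) - 7·7 = 24 - 49 = -25
k: 7·(-9) - 12·(-8) = -63 - (-96) = 33
a × b = (57, -25, 33)

(57, -25, 33)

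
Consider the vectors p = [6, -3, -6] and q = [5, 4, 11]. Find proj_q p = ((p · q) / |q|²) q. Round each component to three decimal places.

(-1.481, -1.185, -3.259)

p · q = 6·5 + (-3)·4 + (-6)·11 = 30 - 12 - 66 = -48
|q|² = 25 + 16 + 121 = 162
proj_q p = (-48/162) · (5, 4, 11) ≈ (-1.481, -1.185, -3.259)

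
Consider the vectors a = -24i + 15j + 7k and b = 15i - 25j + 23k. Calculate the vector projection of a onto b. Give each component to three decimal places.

(-6.244, 10.406, -9.574)

a · b = (-24)·15 + 15·(-25) + 7·23 = -360 - 375 + 161 = -574
|b|² = 225 + 625 + 529 = 1379
proj_b a = (-574/1379) · (15, -25, 23) ≈ (-6.244, 10.406, -9.574)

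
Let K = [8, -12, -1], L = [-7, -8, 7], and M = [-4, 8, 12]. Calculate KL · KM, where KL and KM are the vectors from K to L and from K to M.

364

KL = L − K = (-15, 4, 8)
KM = M − K = (-12, 20, 13)
KL · KM = (-15)·(-12) + 4·20 + 8·13 = 180 + 80 + 104 = 364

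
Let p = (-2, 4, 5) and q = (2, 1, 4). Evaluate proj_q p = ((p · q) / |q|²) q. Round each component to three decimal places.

p · q = (-2)·2 + 4·1 + 5·4 = -4 + 4 + 20 = 20
|q|² = 4 + 1 + 16 = 21
proj_q p = (20/21) · (2, 1, 4) ≈ (1.905, 0.952, 3.810)

(1.905, 0.952, 3.810)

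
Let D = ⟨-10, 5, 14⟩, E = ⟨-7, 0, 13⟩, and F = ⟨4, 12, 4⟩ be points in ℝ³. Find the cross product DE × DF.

(57, 16, 91)

DE = (3, -5, -1)
DF = (14, 7, -10)
i: (-5)·(-10) - (-1)·7 = 50 - (-7) = 57
j: (-1)·14 - 3·(-10) = -14 - (-30) = 16
k: 3·7 - (-5)·14 = 21 - (-70) = 91
DE × DF = (57, 16, 91)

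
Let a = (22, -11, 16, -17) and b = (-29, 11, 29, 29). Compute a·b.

-788

a · b = 22·(-29) + (-11)·11 + 16·29 + (-17)·29 = -638 - 121 + 464 - 493 = -788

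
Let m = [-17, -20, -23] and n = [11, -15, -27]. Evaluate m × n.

(195, -712, 475)

i: (-20)·(-27) - (-23)·(-15) = 540 - 345 = 195
j: (-23)·11 - (-17)·(-27) = -253 - 459 = -712
k: (-17)·(-15) - (-20)·11 = 255 - (-220) = 475
m × n = (195, -712, 475)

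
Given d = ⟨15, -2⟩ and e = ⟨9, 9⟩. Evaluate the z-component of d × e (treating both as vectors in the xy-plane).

15·9 - (-2)·9 = 135 - (-18) = 153

153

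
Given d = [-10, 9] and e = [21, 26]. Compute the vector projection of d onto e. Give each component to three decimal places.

d · e = (-10)·21 + 9·26 = -210 + 234 = 24
|e|² = 441 + 676 = 1117
proj_e d = (24/1117) · (21, 26) ≈ (0.451, 0.559)

(0.451, 0.559)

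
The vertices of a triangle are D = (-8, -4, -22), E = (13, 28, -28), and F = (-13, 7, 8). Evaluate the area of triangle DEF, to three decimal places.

DE = (21, 32, -6),  DF = (-5, 11, 30)
i: 32·30 - (-6)·11 = 960 - (-66) = 1026
j: (-6)·(-5) - 21·30 = 30 - 630 = -600
k: 21·11 - 32·(-5) = 231 - (-160) = 391
DE × DF = (1026, -600, 391)
|DE × DF| = √1565557 ≈ 1251.2222
area = ½ · 1251.2222 ≈ 625.611

625.611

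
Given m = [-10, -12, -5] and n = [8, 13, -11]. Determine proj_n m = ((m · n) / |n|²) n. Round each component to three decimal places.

(-4.090, -6.647, 5.624)

m · n = (-10)·8 + (-12)·13 + (-5)·(-11) = -80 - 156 + 55 = -181
|n|² = 64 + 169 + 121 = 354
proj_n m = (-181/354) · (8, 13, -11) ≈ (-4.090, -6.647, 5.624)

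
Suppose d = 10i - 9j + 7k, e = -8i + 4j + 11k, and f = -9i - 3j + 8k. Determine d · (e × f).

1385

e × f:
i: 4·8 - 11·(-3) = 32 - (-33) = 65
j: 11·(-9) - (-8)·8 = -99 - (-64) = -35
k: (-8)·(-3) - 4·(-9) = 24 - (-36) = 60
e × f = (65, -35, 60)
d · (e × f) = 10·65 + (-9)·(-35) + 7·60 = 650 + 315 + 420 = 1385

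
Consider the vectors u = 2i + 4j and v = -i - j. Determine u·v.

-6

u · v = 2·(-1) + 4·(-1) = -2 - 4 = -6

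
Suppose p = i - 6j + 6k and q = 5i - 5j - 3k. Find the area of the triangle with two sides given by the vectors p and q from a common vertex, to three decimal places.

i: (-6)·(-3) - 6·(-5) = 18 - (-30) = 48
j: 6·5 - 1·(-3) = 30 - (-3) = 33
k: 1·(-5) - (-6)·5 = -5 - (-30) = 25
p × q = (48, 33, 25)
|p × q| = √(48² + 33² + 25²) = √4018 ≈ 63.3877
area = ½ · 63.3877 ≈ 31.694

31.694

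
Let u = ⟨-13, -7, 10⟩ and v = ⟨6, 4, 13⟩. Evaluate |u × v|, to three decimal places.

i: (-7)·13 - 10·4 = -91 - 40 = -131
j: 10·6 - (-13)·13 = 60 - (-169) = 229
k: (-13)·4 - (-7)·6 = -52 - (-42) = -10
u × v = (-131, 229, -10)
|u × v| = √((-131)² + 229² + (-10)²) = √69702 ≈ 264.0114

264.011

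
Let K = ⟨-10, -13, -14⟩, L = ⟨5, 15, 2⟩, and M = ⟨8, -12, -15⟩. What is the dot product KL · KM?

282

KL = L − K = (15, 28, 16)
KM = M − K = (18, 1, -1)
KL · KM = 15·18 + 28·1 + 16·(-1) = 270 + 28 - 16 = 282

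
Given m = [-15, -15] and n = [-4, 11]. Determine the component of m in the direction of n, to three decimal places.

m · n = (-15)·(-4) + (-15)·11 = 60 - 165 = -105
|n| = √(16 + 121) = √137 ≈ 11.7047
comp_n m = -105 / √137 ≈ -8.971

-8.971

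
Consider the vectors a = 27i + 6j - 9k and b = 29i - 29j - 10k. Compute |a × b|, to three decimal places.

1009.441

i: 6·(-10) - (-9)·(-29) = -60 - 261 = -321
j: (-9)·29 - 27·(-10) = -261 - (-270) = 9
k: 27·(-29) - 6·29 = -783 - 174 = -957
a × b = (-321, 9, -957)
|a × b| = √((-321)² + 9² + (-957)²) = √1018971 ≈ 1009.4409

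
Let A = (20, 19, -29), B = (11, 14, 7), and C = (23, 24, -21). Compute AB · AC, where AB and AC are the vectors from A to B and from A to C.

236

AB = B − A = (-9, -5, 36)
AC = C − A = (3, 5, 8)
AB · AC = (-9)·3 + (-5)·5 + 36·8 = -27 - 25 + 288 = 236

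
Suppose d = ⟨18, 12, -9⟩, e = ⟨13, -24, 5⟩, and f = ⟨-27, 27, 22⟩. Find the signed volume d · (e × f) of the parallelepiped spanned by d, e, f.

e × f:
i: (-24)·22 - 5·27 = -528 - 135 = -663
j: 5·(-27) - 13·22 = -135 - 286 = -421
k: 13·27 - (-24)·(-27) = 351 - 648 = -297
e × f = (-663, -421, -297)
d · (e × f) = 18·(-663) + 12·(-421) + (-9)·(-297) = -11934 - 5052 + 2673 = -14313

-14313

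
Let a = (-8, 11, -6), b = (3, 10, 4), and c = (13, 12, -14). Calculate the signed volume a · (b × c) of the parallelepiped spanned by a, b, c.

3102

b × c:
i: 10·(-14) - 4·12 = -140 - 48 = -188
j: 4·13 - 3·(-14) = 52 - (-42) = 94
k: 3·12 - 10·13 = 36 - 130 = -94
b × c = (-188, 94, -94)
a · (b × c) = (-8)·(-188) + 11·94 + (-6)·(-94) = 1504 + 1034 + 564 = 3102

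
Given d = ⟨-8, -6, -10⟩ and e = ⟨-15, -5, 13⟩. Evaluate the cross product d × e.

i: (-6)·13 - (-10)·(-5) = -78 - 50 = -128
j: (-10)·(-15) - (-8)·13 = 150 - (-104) = 254
k: (-8)·(-5) - (-6)·(-15) = 40 - 90 = -50
d × e = (-128, 254, -50)

(-128, 254, -50)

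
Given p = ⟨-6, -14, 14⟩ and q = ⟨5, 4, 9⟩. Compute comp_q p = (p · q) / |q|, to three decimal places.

p · q = (-6)·5 + (-14)·4 + 14·9 = -30 - 56 + 126 = 40
|q| = √(25 + 16 + 81) = √122 ≈ 11.0454
comp_q p = 40 / √122 ≈ 3.621

3.621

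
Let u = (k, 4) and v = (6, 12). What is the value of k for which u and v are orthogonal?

u · v = k·6 + 4·12 = 48 + 6k
Set equal to 0: 6k = -48, so k = -8.

-8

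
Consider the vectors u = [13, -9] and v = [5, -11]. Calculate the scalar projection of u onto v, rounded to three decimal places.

13.573

u · v = 13·5 + (-9)·(-11) = 65 + 99 = 164
|v| = √(25 + 121) = √146 ≈ 12.0830
comp_v u = 164 / √146 ≈ 13.573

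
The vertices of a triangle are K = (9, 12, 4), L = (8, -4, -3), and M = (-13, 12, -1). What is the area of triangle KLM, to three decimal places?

195.259

KL = (-1, -16, -7),  KM = (-22, 0, -5)
i: (-16)·(-5) - (-7)·0 = 80 - 0 = 80
j: (-7)·(-22) - (-1)·(-5) = 154 - 5 = 149
k: (-1)·0 - (-16)·(-22) = 0 - 352 = -352
KL × KM = (80, 149, -352)
|KL × KM| = √152505 ≈ 390.5189
area = ½ · 390.5189 ≈ 195.259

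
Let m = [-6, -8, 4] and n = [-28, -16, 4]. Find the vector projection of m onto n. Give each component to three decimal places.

(-8.273, -4.727, 1.182)

m · n = (-6)·(-28) + (-8)·(-16) + 4·4 = 168 + 128 + 16 = 312
|n|² = 784 + 256 + 16 = 1056
proj_n m = (312/1056) · (-28, -16, 4) ≈ (-8.273, -4.727, 1.182)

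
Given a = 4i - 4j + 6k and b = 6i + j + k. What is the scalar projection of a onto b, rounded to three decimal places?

4.218

a · b = 4·6 + (-4)·1 + 6·1 = 24 - 4 + 6 = 26
|b| = √(36 + 1 + 1) = √38 ≈ 6.1644
comp_b a = 26 / √38 ≈ 4.218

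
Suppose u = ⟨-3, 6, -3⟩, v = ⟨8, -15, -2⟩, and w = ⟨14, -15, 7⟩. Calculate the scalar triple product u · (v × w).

v × w:
i: (-15)·7 - (-2)·(-15) = -105 - 30 = -135
j: (-2)·14 - 8·7 = -28 - 56 = -84
k: 8·(-15) - (-15)·14 = -120 - (-210) = 90
v × w = (-135, -84, 90)
u · (v × w) = (-3)·(-135) + 6·(-84) + (-3)·90 = 405 - 504 - 270 = -369

-369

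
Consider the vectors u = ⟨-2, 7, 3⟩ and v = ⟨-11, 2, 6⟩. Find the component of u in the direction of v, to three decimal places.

u · v = (-2)·(-11) + 7·2 + 3·6 = 22 + 14 + 18 = 54
|v| = √(121 + 4 + 36) = √161 ≈ 12.6886
comp_v u = 54 / √161 ≈ 4.256

4.256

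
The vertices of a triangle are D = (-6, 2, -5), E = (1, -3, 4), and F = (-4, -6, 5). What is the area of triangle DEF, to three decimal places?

36.414

DE = (7, -5, 9),  DF = (2, -8, 10)
i: (-5)·10 - 9·(-8) = -50 - (-72) = 22
j: 9·2 - 7·10 = 18 - 70 = -52
k: 7·(-8) - (-5)·2 = -56 - (-10) = -46
DE × DF = (22, -52, -46)
|DE × DF| = √5304 ≈ 72.8286
area = ½ · 72.8286 ≈ 36.414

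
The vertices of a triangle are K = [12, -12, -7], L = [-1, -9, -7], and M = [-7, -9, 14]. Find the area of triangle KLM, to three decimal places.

KL = (-13, 3, 0),  KM = (-19, 3, 21)
i: 3·21 - 0·3 = 63 - 0 = 63
j: 0·(-19) - (-13)·21 = 0 - (-273) = 273
k: (-13)·3 - 3·(-19) = -39 - (-57) = 18
KL × KM = (63, 273, 18)
|KL × KM| = √78822 ≈ 280.7526
area = ½ · 280.7526 ≈ 140.376

140.376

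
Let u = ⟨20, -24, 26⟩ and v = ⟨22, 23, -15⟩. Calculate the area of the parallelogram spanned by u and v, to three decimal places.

i: (-24)·(-15) - 26·23 = 360 - 598 = -238
j: 26·22 - 20·(-15) = 572 - (-300) = 872
k: 20·23 - (-24)·22 = 460 - (-528) = 988
u × v = (-238, 872, 988)
|u × v| = √((-238)² + 872² + 988²) = √1793172 ≈ 1339.0937

1339.094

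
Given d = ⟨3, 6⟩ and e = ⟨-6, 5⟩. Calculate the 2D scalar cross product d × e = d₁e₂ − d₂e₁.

51

3·5 - 6·(-6) = 15 - (-36) = 51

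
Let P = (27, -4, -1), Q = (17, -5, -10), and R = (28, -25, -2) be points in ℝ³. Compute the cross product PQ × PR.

PQ = (-10, -1, -9)
PR = (1, -21, -1)
i: (-1)·(-1) - (-9)·(-21) = 1 - 189 = -188
j: (-9)·1 - (-10)·(-1) = -9 - 10 = -19
k: (-10)·(-21) - (-1)·1 = 210 - (-1) = 211
PQ × PR = (-188, -19, 211)

(-188, -19, 211)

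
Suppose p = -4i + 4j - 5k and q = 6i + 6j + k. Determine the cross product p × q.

i: 4·1 - (-5)·6 = 4 - (-30) = 34
j: (-5)·6 - (-4)·1 = -30 - (-4) = -26
k: (-4)·6 - 4·6 = -24 - 24 = -48
p × q = (34, -26, -48)

(34, -26, -48)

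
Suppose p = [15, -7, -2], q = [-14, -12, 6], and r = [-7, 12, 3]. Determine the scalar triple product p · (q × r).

-1116

q × r:
i: (-12)·3 - 6·12 = -36 - 72 = -108
j: 6·(-7) - (-14)·3 = -42 - (-42) = 0
k: (-14)·12 - (-12)·(-7) = -168 - 84 = -252
q × r = (-108, 0, -252)
p · (q × r) = 15·(-108) + (-7)·0 + (-2)·(-252) = -1620 + 0 + 504 = -1116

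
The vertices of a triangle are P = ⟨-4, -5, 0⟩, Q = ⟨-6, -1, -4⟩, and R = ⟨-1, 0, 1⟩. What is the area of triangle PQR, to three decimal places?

17.029

PQ = (-2, 4, -4),  PR = (3, 5, 1)
i: 4·1 - (-4)·5 = 4 - (-20) = 24
j: (-4)·3 - (-2)·1 = -12 - (-2) = -10
k: (-2)·5 - 4·3 = -10 - 12 = -22
PQ × PR = (24, -10, -22)
|PQ × PR| = √1160 ≈ 34.0588
area = ½ · 34.0588 ≈ 17.029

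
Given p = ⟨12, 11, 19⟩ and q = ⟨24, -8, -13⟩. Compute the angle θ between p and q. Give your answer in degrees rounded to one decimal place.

p · q = 12·24 + 11·(-8) + 19·(-13) = 288 - 88 - 247 = -47
|p|² = 144 + 121 + 361 = 626,  |p| = √626 ≈ 25.019992
|q|² = 576 + 64 + 169 = 809,  |q| = √809 ≈ 28.442925
cos θ = -47 / (25.019992 · 28.442925) ≈ -0.06604
θ = arccos(-0.06604) ≈ 93.8°

93.8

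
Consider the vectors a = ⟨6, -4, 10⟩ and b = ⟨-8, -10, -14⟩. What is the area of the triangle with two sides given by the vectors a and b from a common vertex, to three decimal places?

i: (-4)·(-14) - 10·(-10) = 56 - (-100) = 156
j: 10·(-8) - 6·(-14) = -80 - (-84) = 4
k: 6·(-10) - (-4)·(-8) = -60 - 32 = -92
a × b = (156, 4, -92)
|a × b| = √(156² + 4² + (-92)²) = √32816 ≈ 181.1519
area = ½ · 181.1519 ≈ 90.576

90.576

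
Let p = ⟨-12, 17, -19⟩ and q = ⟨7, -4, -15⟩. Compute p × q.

(-331, -313, -71)

i: 17·(-15) - (-19)·(-4) = -255 - 76 = -331
j: (-19)·7 - (-12)·(-15) = -133 - 180 = -313
k: (-12)·(-4) - 17·7 = 48 - 119 = -71
p × q = (-331, -313, -71)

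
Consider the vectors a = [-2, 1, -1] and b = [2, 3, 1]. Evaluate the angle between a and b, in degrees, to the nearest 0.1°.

a · b = (-2)·2 + 1·3 + (-1)·1 = -4 + 3 - 1 = -2
|a|² = 4 + 1 + 1 = 6,  |a| = √6 ≈ 2.449490
|b|² = 4 + 9 + 1 = 14,  |b| = √14 ≈ 3.741657
cos θ = -2 / (2.449490 · 3.741657) ≈ -0.21822
θ = arccos(-0.21822) ≈ 102.6°

102.6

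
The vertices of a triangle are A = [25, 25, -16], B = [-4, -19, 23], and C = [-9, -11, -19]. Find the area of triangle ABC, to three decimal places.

AB = (-29, -44, 39),  AC = (-34, -36, -3)
i: (-44)·(-3) - 39·(-36) = 132 - (-1404) = 1536
j: 39·(-34) - (-29)·(-3) = -1326 - 87 = -1413
k: (-29)·(-36) - (-44)·(-34) = 1044 - 1496 = -452
AB × AC = (1536, -1413, -452)
|AB × AC| = √4560169 ≈ 2135.4552
area = ½ · 2135.4552 ≈ 1067.728

1067.728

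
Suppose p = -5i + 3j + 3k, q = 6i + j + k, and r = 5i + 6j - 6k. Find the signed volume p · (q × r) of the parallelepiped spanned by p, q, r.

276

q × r:
i: 1·(-6) - 1·6 = -6 - 6 = -12
j: 1·5 - 6·(-6) = 5 - (-36) = 41
k: 6·6 - 1·5 = 36 - 5 = 31
q × r = (-12, 41, 31)
p · (q × r) = (-5)·(-12) + 3·41 + 3·31 = 60 + 123 + 93 = 276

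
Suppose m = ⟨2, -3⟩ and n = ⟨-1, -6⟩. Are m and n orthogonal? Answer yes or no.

no

m · n = 2·(-1) + (-3)·(-6) = -2 + 18 = 16
Nonzero, so the vectors are not orthogonal.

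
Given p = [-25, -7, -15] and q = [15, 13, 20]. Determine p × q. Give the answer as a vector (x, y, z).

(55, 275, -220)

i: (-7)·20 - (-15)·13 = -140 - (-195) = 55
j: (-15)·15 - (-25)·20 = -225 - (-500) = 275
k: (-25)·13 - (-7)·15 = -325 - (-105) = -220
p × q = (55, 275, -220)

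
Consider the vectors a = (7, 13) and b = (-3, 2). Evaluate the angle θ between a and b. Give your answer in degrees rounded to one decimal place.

84.6

a · b = 7·(-3) + 13·2 = -21 + 26 = 5
|a|² = 49 + 169 = 218,  |a| = √218 ≈ 14.764823
|b|² = 9 + 4 = 13,  |b| = √13 ≈ 3.605551
cos θ = 5 / (14.764823 · 3.605551) ≈ 0.09392
θ = arccos(0.09392) ≈ 84.6°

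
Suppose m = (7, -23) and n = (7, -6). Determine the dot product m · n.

m · n = 7·7 + (-23)·(-6) = 49 + 138 = 187

187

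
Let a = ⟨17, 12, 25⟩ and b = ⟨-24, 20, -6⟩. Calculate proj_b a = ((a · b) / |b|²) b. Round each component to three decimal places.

a · b = 17·(-24) + 12·20 + 25·(-6) = -408 + 240 - 150 = -318
|b|² = 576 + 400 + 36 = 1012
proj_b a = (-318/1012) · (-24, 20, -6) ≈ (7.542, -6.285, 1.885)

(7.542, -6.285, 1.885)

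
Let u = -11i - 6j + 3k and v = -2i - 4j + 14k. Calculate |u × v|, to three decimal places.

i: (-6)·14 - 3·(-4) = -84 - (-12) = -72
j: 3·(-2) - (-11)·14 = -6 - (-154) = 148
k: (-11)·(-4) - (-6)·(-2) = 44 - 12 = 32
u × v = (-72, 148, 32)
|u × v| = √((-72)² + 148² + 32²) = √28112 ≈ 167.6663

167.666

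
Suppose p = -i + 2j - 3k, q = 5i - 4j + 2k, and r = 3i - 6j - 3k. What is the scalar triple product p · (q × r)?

72

q × r:
i: (-4)·(-3) - 2·(-6) = 12 - (-12) = 24
j: 2·3 - 5·(-3) = 6 - (-15) = 21
k: 5·(-6) - (-4)·3 = -30 - (-12) = -18
q × r = (24, 21, -18)
p · (q × r) = (-1)·24 + 2·21 + (-3)·(-18) = -24 + 42 + 54 = 72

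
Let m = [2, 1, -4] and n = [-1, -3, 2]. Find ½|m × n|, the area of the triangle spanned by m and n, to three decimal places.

i: 1·2 - (-4)·(-3) = 2 - 12 = -10
j: (-4)·(-1) - 2·2 = 4 - 4 = 0
k: 2·(-3) - 1·(-1) = -6 - (-1) = -5
m × n = (-10, 0, -5)
|m × n| = √((-10)² + 0² + (-5)²) = √125 ≈ 11.1803
area = ½ · 11.1803 ≈ 5.590

5.590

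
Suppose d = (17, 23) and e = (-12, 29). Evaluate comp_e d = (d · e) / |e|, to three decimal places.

14.752

d · e = 17·(-12) + 23·29 = -204 + 667 = 463
|e| = √(144 + 841) = √985 ≈ 31.3847
comp_e d = 463 / √985 ≈ 14.752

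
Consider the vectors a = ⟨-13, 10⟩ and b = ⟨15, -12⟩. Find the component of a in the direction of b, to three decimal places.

a · b = (-13)·15 + 10·(-12) = -195 - 120 = -315
|b| = √(225 + 144) = √369 ≈ 19.2094
comp_b a = -315 / √369 ≈ -16.398

-16.398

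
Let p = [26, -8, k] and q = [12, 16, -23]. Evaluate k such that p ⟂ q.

8

p · q = 26·12 + (-8)·16 + k·(-23) = 184 - 23k
Set equal to 0: -23k = -184, so k = 8.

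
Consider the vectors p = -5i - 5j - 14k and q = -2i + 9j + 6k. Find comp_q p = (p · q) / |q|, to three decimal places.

-10.818

p · q = (-5)·(-2) + (-5)·9 + (-14)·6 = 10 - 45 - 84 = -119
|q| = √(4 + 81 + 36) = √121 ≈ 11.0000
comp_q p = -119 / √121 ≈ -10.818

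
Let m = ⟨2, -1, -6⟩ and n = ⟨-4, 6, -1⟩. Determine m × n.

(37, 26, 8)

i: (-1)·(-1) - (-6)·6 = 1 - (-36) = 37
j: (-6)·(-4) - 2·(-1) = 24 - (-2) = 26
k: 2·6 - (-1)·(-4) = 12 - 4 = 8
m × n = (37, 26, 8)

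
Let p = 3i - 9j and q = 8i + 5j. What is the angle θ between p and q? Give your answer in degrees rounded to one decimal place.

103.6

p · q = 3·8 + (-9)·5 = 24 - 45 = -21
|p|² = 9 + 81 = 90,  |p| = √90 ≈ 9.486833
|q|² = 64 + 25 = 89,  |q| = √89 ≈ 9.433981
cos θ = -21 / (9.486833 · 9.433981) ≈ -0.23464
θ = arccos(-0.23464) ≈ 103.6°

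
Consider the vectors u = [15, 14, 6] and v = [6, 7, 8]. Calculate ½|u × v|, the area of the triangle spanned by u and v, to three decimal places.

55.671

i: 14·8 - 6·7 = 112 - 42 = 70
j: 6·6 - 15·8 = 36 - 120 = -84
k: 15·7 - 14·6 = 105 - 84 = 21
u × v = (70, -84, 21)
|u × v| = √(70² + (-84)² + 21²) = √12397 ≈ 111.3418
area = ½ · 111.3418 ≈ 55.671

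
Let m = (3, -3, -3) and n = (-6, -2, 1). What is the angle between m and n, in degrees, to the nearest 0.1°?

m · n = 3·(-6) + (-3)·(-2) + (-3)·1 = -18 + 6 - 3 = -15
|m|² = 9 + 9 + 9 = 27,  |m| = √27 ≈ 5.196152
|n|² = 36 + 4 + 1 = 41,  |n| = √41 ≈ 6.403124
cos θ = -15 / (5.196152 · 6.403124) ≈ -0.45083
θ = arccos(-0.45083) ≈ 116.8°

116.8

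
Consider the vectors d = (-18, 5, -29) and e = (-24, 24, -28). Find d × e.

(556, 192, -312)

i: 5·(-28) - (-29)·24 = -140 - (-696) = 556
j: (-29)·(-24) - (-18)·(-28) = 696 - 504 = 192
k: (-18)·24 - 5·(-24) = -432 - (-120) = -312
d × e = (556, 192, -312)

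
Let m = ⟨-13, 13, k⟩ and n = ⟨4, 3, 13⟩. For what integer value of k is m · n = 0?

1

m · n = (-13)·4 + 13·3 + k·13 = -13 + 13k
Set equal to 0: 13k = 13, so k = 1.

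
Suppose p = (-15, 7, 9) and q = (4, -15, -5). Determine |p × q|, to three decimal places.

224.343

i: 7·(-5) - 9·(-15) = -35 - (-135) = 100
j: 9·4 - (-15)·(-5) = 36 - 75 = -39
k: (-15)·(-15) - 7·4 = 225 - 28 = 197
p × q = (100, -39, 197)
|p × q| = √(100² + (-39)² + 197²) = √50330 ≈ 224.3435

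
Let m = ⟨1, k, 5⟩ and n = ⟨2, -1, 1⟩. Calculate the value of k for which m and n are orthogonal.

7

m · n = 1·2 + k·(-1) + 5·1 = 7 - 1k
Set equal to 0: -1k = -7, so k = 7.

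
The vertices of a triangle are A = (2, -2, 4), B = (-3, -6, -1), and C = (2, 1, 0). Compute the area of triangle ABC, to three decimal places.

19.912

AB = (-5, -4, -5),  AC = (0, 3, -4)
i: (-4)·(-4) - (-5)·3 = 16 - (-15) = 31
j: (-5)·0 - (-5)·(-4) = 0 - 20 = -20
k: (-5)·3 - (-4)·0 = -15 - 0 = -15
AB × AC = (31, -20, -15)
|AB × AC| = √1586 ≈ 39.8246
area = ½ · 39.8246 ≈ 19.912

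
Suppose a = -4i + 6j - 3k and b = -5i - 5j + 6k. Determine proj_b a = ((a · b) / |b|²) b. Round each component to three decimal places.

a · b = (-4)·(-5) + 6·(-5) + (-3)·6 = 20 - 30 - 18 = -28
|b|² = 25 + 25 + 36 = 86
proj_b a = (-28/86) · (-5, -5, 6) ≈ (1.628, 1.628, -1.953)

(1.628, 1.628, -1.953)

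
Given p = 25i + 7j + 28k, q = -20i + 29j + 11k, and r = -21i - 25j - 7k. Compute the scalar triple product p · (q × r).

q × r:
i: 29·(-7) - 11·(-25) = -203 - (-275) = 72
j: 11·(-21) - (-20)·(-7) = -231 - 140 = -371
k: (-20)·(-25) - 29·(-21) = 500 - (-609) = 1109
q × r = (72, -371, 1109)
p · (q × r) = 25·72 + 7·(-371) + 28·1109 = 1800 - 2597 + 31052 = 30255

30255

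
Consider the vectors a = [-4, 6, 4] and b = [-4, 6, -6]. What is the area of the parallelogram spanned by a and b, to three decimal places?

72.111

i: 6·(-6) - 4·6 = -36 - 24 = -60
j: 4·(-4) - (-4)·(-6) = -16 - 24 = -40
k: (-4)·6 - 6·(-4) = -24 - (-24) = 0
a × b = (-60, -40, 0)
|a × b| = √((-60)² + (-40)² + 0²) = √5200 ≈ 72.1110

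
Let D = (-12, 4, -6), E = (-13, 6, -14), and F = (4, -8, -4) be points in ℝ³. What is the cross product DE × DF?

(-92, -126, -20)

DE = (-1, 2, -8)
DF = (16, -12, 2)
i: 2·2 - (-8)·(-12) = 4 - 96 = -92
j: (-8)·16 - (-1)·2 = -128 - (-2) = -126
k: (-1)·(-12) - 2·16 = 12 - 32 = -20
DE × DF = (-92, -126, -20)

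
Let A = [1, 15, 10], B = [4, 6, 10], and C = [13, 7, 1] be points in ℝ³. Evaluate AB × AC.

AB = (3, -9, 0)
AC = (12, -8, -9)
i: (-9)·(-9) - 0·(-8) = 81 - 0 = 81
j: 0·12 - 3·(-9) = 0 - (-27) = 27
k: 3·(-8) - (-9)·12 = -24 - (-108) = 84
AB × AC = (81, 27, 84)

(81, 27, 84)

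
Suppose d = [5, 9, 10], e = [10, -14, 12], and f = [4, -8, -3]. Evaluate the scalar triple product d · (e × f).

1152

e × f:
i: (-14)·(-3) - 12·(-8) = 42 - (-96) = 138
j: 12·4 - 10·(-3) = 48 - (-30) = 78
k: 10·(-8) - (-14)·4 = -80 - (-56) = -24
e × f = (138, 78, -24)
d · (e × f) = 5·138 + 9·78 + 10·(-24) = 690 + 702 - 240 = 1152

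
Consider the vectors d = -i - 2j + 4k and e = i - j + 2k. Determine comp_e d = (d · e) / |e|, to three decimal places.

3.674

d · e = (-1)·1 + (-2)·(-1) + 4·2 = -1 + 2 + 8 = 9
|e| = √(1 + 1 + 4) = √6 ≈ 2.4495
comp_e d = 9 / √6 ≈ 3.674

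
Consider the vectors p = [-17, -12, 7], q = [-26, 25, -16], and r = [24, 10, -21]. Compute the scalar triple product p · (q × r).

11345

q × r:
i: 25·(-21) - (-16)·10 = -525 - (-160) = -365
j: (-16)·24 - (-26)·(-21) = -384 - 546 = -930
k: (-26)·10 - 25·24 = -260 - 600 = -860
q × r = (-365, -930, -860)
p · (q × r) = (-17)·(-365) + (-12)·(-930) + 7·(-860) = 6205 + 11160 - 6020 = 11345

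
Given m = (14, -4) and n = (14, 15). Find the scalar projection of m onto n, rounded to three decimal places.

6.628

m · n = 14·14 + (-4)·15 = 196 - 60 = 136
|n| = √(196 + 225) = √421 ≈ 20.5183
comp_n m = 136 / √421 ≈ 6.628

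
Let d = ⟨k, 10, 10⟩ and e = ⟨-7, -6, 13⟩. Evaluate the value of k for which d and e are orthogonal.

10

d · e = k·(-7) + 10·(-6) + 10·13 = 70 - 7k
Set equal to 0: -7k = -70, so k = 10.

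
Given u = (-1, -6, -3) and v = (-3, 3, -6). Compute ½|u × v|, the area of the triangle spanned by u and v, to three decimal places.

i: (-6)·(-6) - (-3)·3 = 36 - (-9) = 45
j: (-3)·(-3) - (-1)·(-6) = 9 - 6 = 3
k: (-1)·3 - (-6)·(-3) = -3 - 18 = -21
u × v = (45, 3, -21)
|u × v| = √(45² + 3² + (-21)²) = √2475 ≈ 49.7494
area = ½ · 49.7494 ≈ 24.875

24.875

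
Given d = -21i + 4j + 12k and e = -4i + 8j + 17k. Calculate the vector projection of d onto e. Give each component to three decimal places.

(-3.469, 6.938, 14.743)

d · e = (-21)·(-4) + 4·8 + 12·17 = 84 + 32 + 204 = 320
|e|² = 16 + 64 + 289 = 369
proj_e d = (320/369) · (-4, 8, 17) ≈ (-3.469, 6.938, 14.743)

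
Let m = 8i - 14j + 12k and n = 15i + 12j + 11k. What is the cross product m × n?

i: (-14)·11 - 12·12 = -154 - 144 = -298
j: 12·15 - 8·11 = 180 - 88 = 92
k: 8·12 - (-14)·15 = 96 - (-210) = 306
m × n = (-298, 92, 306)

(-298, 92, 306)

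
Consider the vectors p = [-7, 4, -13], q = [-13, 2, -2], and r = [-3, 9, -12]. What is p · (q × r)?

885

q × r:
i: 2·(-12) - (-2)·9 = -24 - (-18) = -6
j: (-2)·(-3) - (-13)·(-12) = 6 - 156 = -150
k: (-13)·9 - 2·(-3) = -117 - (-6) = -111
q × r = (-6, -150, -111)
p · (q × r) = (-7)·(-6) + 4·(-150) + (-13)·(-111) = 42 - 600 + 1443 = 885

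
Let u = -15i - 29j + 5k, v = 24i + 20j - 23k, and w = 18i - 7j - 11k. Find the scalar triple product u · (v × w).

v × w:
i: 20·(-11) - (-23)·(-7) = -220 - 161 = -381
j: (-23)·18 - 24·(-11) = -414 - (-264) = -150
k: 24·(-7) - 20·18 = -168 - 360 = -528
v × w = (-381, -150, -528)
u · (v × w) = (-15)·(-381) + (-29)·(-150) + 5·(-528) = 5715 + 4350 - 2640 = 7425

7425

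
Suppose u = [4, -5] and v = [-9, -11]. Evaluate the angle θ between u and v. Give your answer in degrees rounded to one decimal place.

77.9

u · v = 4·(-9) + (-5)·(-11) = -36 + 55 = 19
|u|² = 16 + 25 = 41,  |u| = √41 ≈ 6.403124
|v|² = 81 + 121 = 202,  |v| = √202 ≈ 14.212670
cos θ = 19 / (6.403124 · 14.212670) ≈ 0.20878
θ = arccos(0.20878) ≈ 77.9°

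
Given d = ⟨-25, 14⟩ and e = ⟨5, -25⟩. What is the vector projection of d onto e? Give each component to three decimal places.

d · e = (-25)·5 + 14·(-25) = -125 - 350 = -475
|e|² = 25 + 625 = 650
proj_e d = (-475/650) · (5, -25) ≈ (-3.654, 18.269)

(-3.654, 18.269)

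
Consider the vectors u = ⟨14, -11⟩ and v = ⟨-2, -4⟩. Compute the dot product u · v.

16

u · v = 14·(-2) + (-11)·(-4) = -28 + 44 = 16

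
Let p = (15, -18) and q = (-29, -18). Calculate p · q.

p · q = 15·(-29) + (-18)·(-18) = -435 + 324 = -111

-111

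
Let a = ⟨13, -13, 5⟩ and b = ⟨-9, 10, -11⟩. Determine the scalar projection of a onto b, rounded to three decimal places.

a · b = 13·(-9) + (-13)·10 + 5·(-11) = -117 - 130 - 55 = -302
|b| = √(81 + 100 + 121) = √302 ≈ 17.3781
comp_b a = -302 / √302 ≈ -17.378

-17.378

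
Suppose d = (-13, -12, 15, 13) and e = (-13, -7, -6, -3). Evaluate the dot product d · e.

124

d · e = (-13)·(-13) + (-12)·(-7) + 15·(-6) + 13·(-3) = 169 + 84 - 90 - 39 = 124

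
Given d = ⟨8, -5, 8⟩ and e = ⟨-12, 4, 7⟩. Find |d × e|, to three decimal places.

i: (-5)·7 - 8·4 = -35 - 32 = -67
j: 8·(-12) - 8·7 = -96 - 56 = -152
k: 8·4 - (-5)·(-12) = 32 - 60 = -28
d × e = (-67, -152, -28)
|d × e| = √((-67)² + (-152)² + (-28)²) = √28377 ≈ 168.4547

168.455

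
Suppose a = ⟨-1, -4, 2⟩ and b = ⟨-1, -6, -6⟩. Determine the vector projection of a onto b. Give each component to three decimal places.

(-0.178, -1.068, -1.068)

a · b = (-1)·(-1) + (-4)·(-6) + 2·(-6) = 1 + 24 - 12 = 13
|b|² = 1 + 36 + 36 = 73
proj_b a = (13/73) · (-1, -6, -6) ≈ (-0.178, -1.068, -1.068)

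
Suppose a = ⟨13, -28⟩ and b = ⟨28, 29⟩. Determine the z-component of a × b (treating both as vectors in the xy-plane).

13·29 - (-28)·28 = 377 - (-784) = 1161

1161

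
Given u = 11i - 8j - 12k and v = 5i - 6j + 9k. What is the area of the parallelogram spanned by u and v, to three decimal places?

i: (-8)·9 - (-12)·(-6) = -72 - 72 = -144
j: (-12)·5 - 11·9 = -60 - 99 = -159
k: 11·(-6) - (-8)·5 = -66 - (-40) = -26
u × v = (-144, -159, -26)
|u × v| = √((-144)² + (-159)² + (-26)²) = √46693 ≈ 216.0856

216.086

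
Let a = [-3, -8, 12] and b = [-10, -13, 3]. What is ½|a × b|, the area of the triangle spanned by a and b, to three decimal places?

i: (-8)·3 - 12·(-13) = -24 - (-156) = 132
j: 12·(-10) - (-3)·3 = -120 - (-9) = -111
k: (-3)·(-13) - (-8)·(-10) = 39 - 80 = -41
a × b = (132, -111, -41)
|a × b| = √(132² + (-111)² + (-41)²) = √31426 ≈ 177.2738
area = ½ · 177.2738 ≈ 88.637

88.637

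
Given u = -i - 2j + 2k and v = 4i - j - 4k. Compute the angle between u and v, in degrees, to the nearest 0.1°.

u · v = (-1)·4 + (-2)·(-1) + 2·(-4) = -4 + 2 - 8 = -10
|u|² = 1 + 4 + 4 = 9,  |u| = √9 ≈ 3.000000
|v|² = 16 + 1 + 16 = 33,  |v| = √33 ≈ 5.744563
cos θ = -10 / (3.000000 · 5.744563) ≈ -0.58026
θ = arccos(-0.58026) ≈ 125.5°

125.5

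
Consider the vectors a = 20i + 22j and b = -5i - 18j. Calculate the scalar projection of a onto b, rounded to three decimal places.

-26.550

a · b = 20·(-5) + 22·(-18) = -100 - 396 = -496
|b| = √(25 + 324) = √349 ≈ 18.6815
comp_b a = -496 / √349 ≈ -26.550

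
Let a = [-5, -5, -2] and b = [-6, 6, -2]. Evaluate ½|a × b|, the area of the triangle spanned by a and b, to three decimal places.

31.969

i: (-5)·(-2) - (-2)·6 = 10 - (-12) = 22
j: (-2)·(-6) - (-5)·(-2) = 12 - 10 = 2
k: (-5)·6 - (-5)·(-6) = -30 - 30 = -60
a × b = (22, 2, -60)
|a × b| = √(22² + 2² + (-60)²) = √4088 ≈ 63.9375
area = ½ · 63.9375 ≈ 31.969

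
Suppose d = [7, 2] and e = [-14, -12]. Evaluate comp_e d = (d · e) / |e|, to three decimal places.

d · e = 7·(-14) + 2·(-12) = -98 - 24 = -122
|e| = √(196 + 144) = √340 ≈ 18.4391
comp_e d = -122 / √340 ≈ -6.616

-6.616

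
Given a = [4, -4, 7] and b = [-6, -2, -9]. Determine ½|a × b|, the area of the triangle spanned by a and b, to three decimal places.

29.833

i: (-4)·(-9) - 7·(-2) = 36 - (-14) = 50
j: 7·(-6) - 4·(-9) = -42 - (-36) = -6
k: 4·(-2) - (-4)·(-6) = -8 - 24 = -32
a × b = (50, -6, -32)
|a × b| = √(50² + (-6)² + (-32)²) = √3560 ≈ 59.6657
area = ½ · 59.6657 ≈ 29.833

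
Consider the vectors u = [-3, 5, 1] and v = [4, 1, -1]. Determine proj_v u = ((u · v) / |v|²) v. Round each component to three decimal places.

(-1.778, -0.444, 0.444)

u · v = (-3)·4 + 5·1 + 1·(-1) = -12 + 5 - 1 = -8
|v|² = 16 + 1 + 1 = 18
proj_v u = (-8/18) · (4, 1, -1) ≈ (-1.778, -0.444, 0.444)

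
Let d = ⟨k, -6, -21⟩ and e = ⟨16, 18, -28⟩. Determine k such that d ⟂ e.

d · e = k·16 + (-6)·18 + (-21)·(-28) = 480 + 16k
Set equal to 0: 16k = -480, so k = -30.

-30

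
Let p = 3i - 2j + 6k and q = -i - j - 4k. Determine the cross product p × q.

(14, 6, -5)

i: (-2)·(-4) - 6·(-1) = 8 - (-6) = 14
j: 6·(-1) - 3·(-4) = -6 - (-12) = 6
k: 3·(-1) - (-2)·(-1) = -3 - 2 = -5
p × q = (14, 6, -5)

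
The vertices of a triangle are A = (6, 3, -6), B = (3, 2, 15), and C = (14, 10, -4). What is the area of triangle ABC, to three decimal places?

114.724

AB = (-3, -1, 21),  AC = (8, 7, 2)
i: (-1)·2 - 21·7 = -2 - 147 = -149
j: 21·8 - (-3)·2 = 168 - (-6) = 174
k: (-3)·7 - (-1)·8 = -21 - (-8) = -13
AB × AC = (-149, 174, -13)
|AB × AC| = √52646 ≈ 229.4472
area = ½ · 229.4472 ≈ 114.724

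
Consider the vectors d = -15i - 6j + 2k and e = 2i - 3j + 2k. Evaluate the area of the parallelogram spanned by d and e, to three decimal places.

i: (-6)·2 - 2·(-3) = -12 - (-6) = -6
j: 2·2 - (-15)·2 = 4 - (-30) = 34
k: (-15)·(-3) - (-6)·2 = 45 - (-12) = 57
d × e = (-6, 34, 57)
|d × e| = √((-6)² + 34² + 57²) = √4441 ≈ 66.6408

66.641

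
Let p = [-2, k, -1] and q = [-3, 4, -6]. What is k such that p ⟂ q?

p · q = (-2)·(-3) + k·4 + (-1)·(-6) = 12 + 4k
Set equal to 0: 4k = -12, so k = -3.

-3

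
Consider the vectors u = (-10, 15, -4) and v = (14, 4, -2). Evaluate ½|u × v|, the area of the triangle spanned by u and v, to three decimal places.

130.836

i: 15·(-2) - (-4)·4 = -30 - (-16) = -14
j: (-4)·14 - (-10)·(-2) = -56 - 20 = -76
k: (-10)·4 - 15·14 = -40 - 210 = -250
u × v = (-14, -76, -250)
|u × v| = √((-14)² + (-76)² + (-250)²) = √68472 ≈ 261.6715
area = ½ · 261.6715 ≈ 130.836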